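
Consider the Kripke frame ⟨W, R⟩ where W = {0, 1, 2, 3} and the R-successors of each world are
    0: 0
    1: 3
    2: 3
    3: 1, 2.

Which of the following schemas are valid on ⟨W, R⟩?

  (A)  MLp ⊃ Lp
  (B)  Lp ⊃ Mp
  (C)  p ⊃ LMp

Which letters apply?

R is symmetric: every R-edge is matched by its reverse.
R is not euclidean: 3 R 1 and 3 R 2 but not 1 R 2.
R is serial: every world has an R-successor.
(A) the dual of axiom 5: valid iff R is euclidean. R is not euclidean — not valid.
(B) Lp ⊃ Mp is axiom D, which corresponds to seriality. R is serial — valid.
(C) p ⊃ LMp is axiom B; it is valid on a frame exactly when R is symmetric. R is symmetric, so valid.

B, C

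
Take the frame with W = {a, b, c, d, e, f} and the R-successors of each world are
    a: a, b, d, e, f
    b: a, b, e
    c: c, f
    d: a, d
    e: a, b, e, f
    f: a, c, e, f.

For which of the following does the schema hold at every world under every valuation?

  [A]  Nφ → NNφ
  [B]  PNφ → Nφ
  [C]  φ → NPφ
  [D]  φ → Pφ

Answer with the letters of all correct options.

R is reflexive: each world relates to itself.
R is symmetric: every R-edge is matched by its reverse.
R is not transitive: a R f and f R c but not a R c.
R is not euclidean: a R b and a R d but not b R d.
(A) Nφ → NNφ is axiom 4, which corresponds to transitivity. R is not transitive — not valid.
(B) the dual of axiom 5: valid iff R is euclidean. R is not euclidean — not valid.
(C) φ → NPφ is axiom B; it is valid on a frame exactly when R is symmetric. R is symmetric, so valid.
(D) φ → Pφ is the dual of axiom T; it is valid on a frame exactly when R is reflexive. R is reflexive, so valid.

C, D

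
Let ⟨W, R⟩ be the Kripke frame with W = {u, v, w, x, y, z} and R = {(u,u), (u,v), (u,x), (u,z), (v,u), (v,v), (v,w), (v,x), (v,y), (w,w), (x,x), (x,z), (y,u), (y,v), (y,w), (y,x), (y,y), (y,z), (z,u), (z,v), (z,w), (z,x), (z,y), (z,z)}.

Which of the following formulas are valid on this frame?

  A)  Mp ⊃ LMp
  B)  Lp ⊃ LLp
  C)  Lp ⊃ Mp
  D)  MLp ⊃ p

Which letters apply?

R is not symmetric: u R x but not x R u.
R is not transitive: u R v and v R w but not u R w.
R is not euclidean: u R v and u R z but not v R z.
R is serial: every world has an R-successor.
(A) Mp ⊃ LMp is axiom 5; it is valid on a frame exactly when R is euclidean. R is not euclidean, so not valid.
(B) axiom 4: valid iff R is transitive. R is not transitive — not valid.
(C) Lp ⊃ Mp is axiom D; it is valid on a frame exactly when R is serial. R is serial, so valid.
(D) MLp ⊃ p (the dual of axiom B) characterises the symmetric frames. R is not symmetric — not valid.

C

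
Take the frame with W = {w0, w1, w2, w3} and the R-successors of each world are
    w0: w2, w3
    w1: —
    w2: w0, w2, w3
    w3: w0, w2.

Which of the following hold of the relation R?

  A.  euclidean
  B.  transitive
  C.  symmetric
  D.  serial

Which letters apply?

(A) not euclidean: w0 R w3 and w0 R w3 but not w3 R w3.
(B) not transitive: w0 R w2 and w2 R w0 but not w0 R w0.
(C) symmetric: every R-edge is matched by its reverse.
(D) not serial: w1 has no R-successor.

C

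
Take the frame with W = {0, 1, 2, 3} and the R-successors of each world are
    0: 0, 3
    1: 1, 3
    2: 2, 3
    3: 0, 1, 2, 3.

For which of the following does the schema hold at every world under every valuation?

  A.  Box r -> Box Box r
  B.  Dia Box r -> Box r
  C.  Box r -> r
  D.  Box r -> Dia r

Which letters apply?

R is reflexive: each world relates to itself.
R is not transitive: 0 R 3 and 3 R 1 but not 0 R 1.
R is not euclidean: 3 R 0 and 3 R 1 but not 0 R 1.
R is serial: every world has an R-successor.
(A) Box r -> Box Box r is axiom 4; it is valid on a frame exactly when R is transitive. R is not transitive, so not valid.
(B) the dual of axiom 5: valid iff R is euclidean. R is not euclidean — not valid.
(C) axiom T: valid iff R is reflexive. R is reflexive — valid.
(D) Box r -> Dia r is axiom D; it is valid on a frame exactly when R is serial. R is serial, so valid.

C, D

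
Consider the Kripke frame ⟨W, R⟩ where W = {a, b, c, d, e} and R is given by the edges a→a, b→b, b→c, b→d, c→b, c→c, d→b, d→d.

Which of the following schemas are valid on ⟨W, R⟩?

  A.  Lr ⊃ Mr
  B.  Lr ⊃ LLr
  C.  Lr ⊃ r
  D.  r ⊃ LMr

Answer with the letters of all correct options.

R is not reflexive: not e R e.
R is symmetric: every R-edge is matched by its reverse.
R is not transitive: c R b and b R d but not c R d.
R is not serial: e has no R-successor.
(A) axiom D: valid iff R is serial. R is not serial — not valid.
(B) axiom 4: valid iff R is transitive. R is not transitive — not valid.
(C) Lr ⊃ r is axiom T; it is valid on a frame exactly when R is reflexive. R is not reflexive, so not valid.
(D) axiom B: valid iff R is symmetric. R is symmetric — valid.

D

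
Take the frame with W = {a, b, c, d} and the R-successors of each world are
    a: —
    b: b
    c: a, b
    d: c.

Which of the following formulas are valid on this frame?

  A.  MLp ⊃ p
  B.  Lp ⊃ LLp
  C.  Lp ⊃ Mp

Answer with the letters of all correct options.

R is not symmetric: c R a but not a R c.
R is not transitive: d R c and c R a but not d R a.
R is not serial: a has no R-successor.
(A) MLp ⊃ p is the dual of axiom B, which corresponds to symmetry. R is not symmetric — not valid.
(B) Lp ⊃ LLp is axiom 4; it is valid on a frame exactly when R is transitive. R is not transitive, so not valid.
(C) axiom D: valid iff R is serial. R is not serial — not valid.

none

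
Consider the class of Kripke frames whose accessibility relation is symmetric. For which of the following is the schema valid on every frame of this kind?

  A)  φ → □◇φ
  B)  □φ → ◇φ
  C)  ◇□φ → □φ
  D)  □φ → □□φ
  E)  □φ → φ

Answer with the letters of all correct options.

A

(A) φ → □◇φ is axiom B, which corresponds to symmetry. Every such R is symmetric — valid.
(B) axiom D: valid iff R is serial. Such an R need not be serial — not valid.
(C) ◇□φ → □φ is the dual of axiom 5; it is valid on a frame exactly when R is euclidean. Such an R need not be euclidean, so not valid.
(D) □φ → □□φ is axiom 4; it is valid on a frame exactly when R is transitive. Such an R need not be transitive, so not valid.
(E) □φ → φ (axiom T) characterises the reflexive frames. Such an R need not be reflexive — not valid.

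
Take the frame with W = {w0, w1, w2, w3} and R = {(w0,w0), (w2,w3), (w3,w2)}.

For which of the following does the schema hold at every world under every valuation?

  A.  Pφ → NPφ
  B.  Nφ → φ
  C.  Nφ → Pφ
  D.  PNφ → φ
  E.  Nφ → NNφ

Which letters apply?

R is not reflexive: not w1 R w1.
R is symmetric: every R-edge is matched by its reverse.
R is not transitive: w2 R w3 and w3 R w2 but not w2 R w2.
R is not euclidean: w2 R w3 and w2 R w3 but not w3 R w3.
R is not serial: w1 has no R-successor.
(A) Pφ → NPφ is axiom 5; it is valid on a frame exactly when R is euclidean. R is not euclidean, so not valid.
(B) Nφ → φ is axiom T, which corresponds to reflexivity. R is not reflexive — not valid.
(C) Nφ → Pφ (axiom D) characterises the serial frames. R is not serial — not valid.
(D) PNφ → φ is the dual of axiom B, which corresponds to symmetry. R is symmetric — valid.
(E) axiom 4: valid iff R is transitive. R is not transitive — not valid.

D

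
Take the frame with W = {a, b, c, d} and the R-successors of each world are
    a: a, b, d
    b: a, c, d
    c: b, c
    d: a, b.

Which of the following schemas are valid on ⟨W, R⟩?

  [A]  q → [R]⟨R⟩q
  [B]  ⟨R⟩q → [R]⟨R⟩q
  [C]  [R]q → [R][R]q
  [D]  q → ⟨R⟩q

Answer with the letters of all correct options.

R is not reflexive: not b R b.
R is symmetric: every R-edge is matched by its reverse.
R is not transitive: a R b and b R c but not a R c.
R is not euclidean: b R a and b R c but not a R c.
(A) axiom B: valid iff R is symmetric. R is symmetric — valid.
(B) ⟨R⟩q → [R]⟨R⟩q (axiom 5) characterises the euclidean frames. R is not euclidean — not valid.
(C) [R]q → [R][R]q (axiom 4) characterises the transitive frames. R is not transitive — not valid.
(D) q → ⟨R⟩q is the dual of axiom T, which corresponds to reflexivity. R is not reflexive — not valid.

A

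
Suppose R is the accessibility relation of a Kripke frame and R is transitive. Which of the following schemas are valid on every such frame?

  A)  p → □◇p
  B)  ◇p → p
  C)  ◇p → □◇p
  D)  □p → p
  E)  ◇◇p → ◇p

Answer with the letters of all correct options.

E

(A) p → □◇p (axiom B) characterises the symmetric frames. Such an R need not be symmetric — not valid.
(B) ◇p → p is the converse of T; it holds exactly when R ⊆ identity. Such an R need not be a subset of the identity — not valid.
(C) ◇p → □◇p (axiom 5) characterises the euclidean frames. Such an R need not be euclidean — not valid.
(D) axiom T: valid iff R is reflexive. Such an R need not be reflexive — not valid.
(E) ◇◇p → ◇p is the dual of axiom 4, which corresponds to transitivity. Every such R is transitive — valid.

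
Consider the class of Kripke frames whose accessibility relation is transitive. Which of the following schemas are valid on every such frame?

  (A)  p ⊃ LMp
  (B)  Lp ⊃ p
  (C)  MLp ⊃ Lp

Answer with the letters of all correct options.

(A) p ⊃ LMp is axiom B, which corresponds to symmetry. Such an R need not be symmetric — not valid.
(B) Lp ⊃ p (axiom T) characterises the reflexive frames. Such an R need not be reflexive — not valid.
(C) MLp ⊃ Lp is the dual of axiom 5; it is valid on a frame exactly when R is euclidean. Such an R need not be euclidean, so not valid.

none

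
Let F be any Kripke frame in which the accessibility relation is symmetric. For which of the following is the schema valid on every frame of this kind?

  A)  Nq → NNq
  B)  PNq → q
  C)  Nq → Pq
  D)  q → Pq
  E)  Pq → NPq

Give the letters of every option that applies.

(A) Nq → NNq (axiom 4) characterises the transitive frames. Such an R need not be transitive — not valid.
(B) the dual of axiom B: valid iff R is symmetric. Every such R is symmetric — valid.
(C) axiom D: valid iff R is serial. Such an R need not be serial — not valid.
(D) q → Pq is the dual of axiom T; it is valid on a frame exactly when R is reflexive. Such an R need not be reflexive, so not valid.
(E) Pq → NPq is axiom 5, which corresponds to the euclidean property. Such an R need not be euclidean — not valid.

B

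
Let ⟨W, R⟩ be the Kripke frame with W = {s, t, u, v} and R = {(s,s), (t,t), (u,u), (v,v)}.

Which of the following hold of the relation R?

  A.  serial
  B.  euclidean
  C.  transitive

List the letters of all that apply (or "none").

A, B, C

(A) serial: every world has an R-successor.
(B) euclidean: any two R-successors of the same world are R-related.
(C) transitive: R is closed under composition.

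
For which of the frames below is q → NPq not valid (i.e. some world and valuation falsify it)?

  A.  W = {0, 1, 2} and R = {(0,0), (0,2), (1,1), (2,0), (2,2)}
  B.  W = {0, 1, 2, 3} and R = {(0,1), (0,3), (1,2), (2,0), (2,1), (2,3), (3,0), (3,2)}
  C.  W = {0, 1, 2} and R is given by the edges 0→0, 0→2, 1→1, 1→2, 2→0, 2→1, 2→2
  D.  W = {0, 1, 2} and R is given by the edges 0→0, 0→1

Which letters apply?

The schema q → NPq is axiom B; it is valid on a frame iff R is symmetric.
(A) R is symmetric (every R-edge is matched by its reverse), so the schema is valid here.
(B) R is not symmetric (0 R 1 but not 1 R 0), so the schema fails here.
(C) R is symmetric (every R-edge is matched by its reverse), so the schema is valid here.
(D) R is not symmetric (0 R 1 but not 1 R 0), so the schema fails here.

B, D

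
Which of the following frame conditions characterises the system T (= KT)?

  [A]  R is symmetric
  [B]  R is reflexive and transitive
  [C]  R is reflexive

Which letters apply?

C

(A) this class determines KB, not T (= KT).
(B) this class determines S4, not T (= KT).
(C) T (= KT) is sound and complete for exactly this class.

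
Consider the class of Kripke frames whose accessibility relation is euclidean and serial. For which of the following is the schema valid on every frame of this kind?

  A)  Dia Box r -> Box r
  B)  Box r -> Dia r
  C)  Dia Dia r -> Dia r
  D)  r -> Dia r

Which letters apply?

(A) Dia Box r -> Box r is the dual of axiom 5; it is valid on a frame exactly when R is euclidean. Every such R is euclidean, so valid.
(B) Box r -> Dia r (axiom D) characterises the serial frames. Every such R is serial — valid.
(C) Dia Dia r -> Dia r is the dual of axiom 4, which corresponds to transitivity. Such an R need not be transitive — not valid.
(D) r -> Dia r is the dual of axiom T, which corresponds to reflexivity. Such an R need not be reflexive — not valid.

A, B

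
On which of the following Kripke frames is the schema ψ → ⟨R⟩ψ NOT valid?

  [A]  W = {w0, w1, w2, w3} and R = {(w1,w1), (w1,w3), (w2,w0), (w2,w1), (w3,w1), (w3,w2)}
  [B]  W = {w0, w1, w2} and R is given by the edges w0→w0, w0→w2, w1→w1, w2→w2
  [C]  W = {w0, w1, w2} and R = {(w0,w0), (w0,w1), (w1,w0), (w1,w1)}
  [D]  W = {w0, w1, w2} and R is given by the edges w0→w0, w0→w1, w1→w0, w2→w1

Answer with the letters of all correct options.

The schema ψ → ⟨R⟩ψ is the dual of axiom T; it is valid on a frame iff R is reflexive.
(A) R is not reflexive (not w0 R w0), so the schema fails here.
(B) R is reflexive (each world relates to itself), so the schema is valid here.
(C) R is not reflexive (not w2 R w2), so the schema fails here.
(D) R is not reflexive (not w1 R w1), so the schema fails here.

A, C, D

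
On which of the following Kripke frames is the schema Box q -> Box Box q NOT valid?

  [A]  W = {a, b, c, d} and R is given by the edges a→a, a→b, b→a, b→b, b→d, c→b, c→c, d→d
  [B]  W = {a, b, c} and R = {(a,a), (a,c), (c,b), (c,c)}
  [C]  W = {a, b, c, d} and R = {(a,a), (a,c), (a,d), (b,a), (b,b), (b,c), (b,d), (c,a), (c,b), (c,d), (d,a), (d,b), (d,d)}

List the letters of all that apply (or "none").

The schema Box q -> Box Box q is axiom 4; it is valid on a frame iff R is transitive.
(A) R is not transitive (a R b and b R d but not a R d), so the schema fails here.
(B) R is not transitive (a R c and c R b but not a R b), so the schema fails here.
(C) R is not transitive (a R c and c R b but not a R b), so the schema fails here.

A, B, C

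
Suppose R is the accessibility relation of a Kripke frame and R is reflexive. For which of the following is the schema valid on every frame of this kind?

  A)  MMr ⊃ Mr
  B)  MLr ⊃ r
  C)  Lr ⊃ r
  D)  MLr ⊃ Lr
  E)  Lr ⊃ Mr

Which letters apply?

C, E

A reflexive relation is serial.
(A) MMr ⊃ Mr (the dual of axiom 4) characterises the transitive frames. Such an R need not be transitive — not valid.
(B) the dual of axiom B: valid iff R is symmetric. Such an R need not be symmetric — not valid.
(C) axiom T: valid iff R is reflexive. Every such R is reflexive — valid.
(D) MLr ⊃ Lr is the dual of axiom 5; it is valid on a frame exactly when R is euclidean. Such an R need not be euclidean, so not valid.
(E) axiom D: valid iff R is serial. Every such R is serial — valid.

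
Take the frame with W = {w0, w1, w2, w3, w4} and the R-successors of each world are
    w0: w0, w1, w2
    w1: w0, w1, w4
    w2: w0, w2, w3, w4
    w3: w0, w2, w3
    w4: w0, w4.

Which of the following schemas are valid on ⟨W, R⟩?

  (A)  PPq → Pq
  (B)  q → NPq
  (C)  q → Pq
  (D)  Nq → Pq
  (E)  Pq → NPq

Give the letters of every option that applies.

R is reflexive: each world relates to itself.
R is not symmetric: w1 R w4 but not w4 R w1.
R is not transitive: w0 R w1 and w1 R w4 but not w0 R w4.
R is not euclidean: w0 R w1 and w0 R w2 but not w1 R w2.
R is serial: every world has an R-successor.
(A) PPq → Pq is the dual of axiom 4; it is valid on a frame exactly when R is transitive. R is not transitive, so not valid.
(B) q → NPq is axiom B, which corresponds to symmetry. R is not symmetric — not valid.
(C) q → Pq is the dual of axiom T, which corresponds to reflexivity. R is reflexive — valid.
(D) axiom D: valid iff R is serial. R is serial — valid.
(E) Pq → NPq is axiom 5, which corresponds to the euclidean property. R is not euclidean — not valid.

C, D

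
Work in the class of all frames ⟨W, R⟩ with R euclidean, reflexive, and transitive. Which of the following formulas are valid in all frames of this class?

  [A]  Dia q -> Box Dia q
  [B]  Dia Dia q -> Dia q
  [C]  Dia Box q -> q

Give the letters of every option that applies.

A, B, C

A relation that is euclidean, reflexive, and transitive is also serial and symmetric.
(A) Dia q -> Box Dia q is axiom 5; it is valid on a frame exactly when R is euclidean. Every such R is euclidean, so valid.
(B) Dia Dia q -> Dia q is the dual of axiom 4, which corresponds to transitivity. Every such R is transitive — valid.
(C) the dual of axiom B: valid iff R is symmetric. Every such R is symmetric — valid.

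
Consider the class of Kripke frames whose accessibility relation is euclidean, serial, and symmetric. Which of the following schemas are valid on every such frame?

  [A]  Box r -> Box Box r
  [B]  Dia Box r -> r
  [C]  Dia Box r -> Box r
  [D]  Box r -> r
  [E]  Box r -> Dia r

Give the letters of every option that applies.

A, B, C, D, E

Serial, symmetric and euclidean together give transitive (from symmetry + euclidean) and then reflexive; the relation is an equivalence.
(A) Box r -> Box Box r is axiom 4, which corresponds to transitivity. Every such R is transitive — valid.
(B) Dia Box r -> r (the dual of axiom B) characterises the symmetric frames. Every such R is symmetric — valid.
(C) Dia Box r -> Box r is the dual of axiom 5; it is valid on a frame exactly when R is euclidean. Every such R is euclidean, so valid.
(D) axiom T: valid iff R is reflexive. Every such R is reflexive — valid.
(E) Box r -> Dia r (axiom D) characterises the serial frames. Every such R is serial — valid.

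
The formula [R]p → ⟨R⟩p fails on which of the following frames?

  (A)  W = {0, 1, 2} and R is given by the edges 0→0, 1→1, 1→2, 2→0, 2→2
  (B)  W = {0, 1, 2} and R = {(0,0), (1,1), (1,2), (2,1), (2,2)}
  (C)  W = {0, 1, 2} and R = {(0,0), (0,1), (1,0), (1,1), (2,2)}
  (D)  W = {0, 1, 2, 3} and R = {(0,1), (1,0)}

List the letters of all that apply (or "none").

The schema [R]p → ⟨R⟩p is axiom D; it is valid on a frame iff R is serial.
(A) R is serial (every world has an R-successor), so the schema is valid here.
(B) R is serial (every world has an R-successor), so the schema is valid here.
(C) R is serial (every world has an R-successor), so the schema is valid here.
(D) R is not serial (2 has no R-successor), so the schema fails here.

D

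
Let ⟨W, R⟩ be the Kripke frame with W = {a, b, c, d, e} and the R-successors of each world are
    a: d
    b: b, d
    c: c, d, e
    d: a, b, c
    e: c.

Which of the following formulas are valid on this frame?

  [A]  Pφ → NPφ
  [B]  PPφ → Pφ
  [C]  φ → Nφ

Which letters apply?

R is not transitive: a R d and d R a but not a R a.
R is not euclidean: c R d and c R e but not d R e.
R is not a subset of the identity: a R d with a ≠ d.
(A) Pφ → NPφ is axiom 5; it is valid on a frame exactly when R is euclidean. R is not euclidean, so not valid.
(B) PPφ → Pφ (the dual of axiom 4) characterises the transitive frames. R is not transitive — not valid.
(C) φ → Nφ (equivalent to ◇p→p) corresponds to R being a subset of the identity. Here R ⊄ identity, so not valid.

none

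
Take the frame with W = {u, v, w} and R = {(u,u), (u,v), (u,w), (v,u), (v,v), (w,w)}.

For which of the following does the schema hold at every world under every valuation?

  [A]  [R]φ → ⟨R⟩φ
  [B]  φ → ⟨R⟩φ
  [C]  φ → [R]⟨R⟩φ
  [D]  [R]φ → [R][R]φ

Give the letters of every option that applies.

A, B

R is reflexive: each world relates to itself.
R is not symmetric: u R w but not w R u.
R is not transitive: v R u and u R w but not v R w.
R is serial: every world has an R-successor.
(A) [R]φ → ⟨R⟩φ is axiom D, which corresponds to seriality. R is serial — valid.
(B) φ → ⟨R⟩φ is the dual of axiom T, which corresponds to reflexivity. R is reflexive — valid.
(C) axiom B: valid iff R is symmetric. R is not symmetric — not valid.
(D) [R]φ → [R][R]φ is axiom 4; it is valid on a frame exactly when R is transitive. R is not transitive, so not valid.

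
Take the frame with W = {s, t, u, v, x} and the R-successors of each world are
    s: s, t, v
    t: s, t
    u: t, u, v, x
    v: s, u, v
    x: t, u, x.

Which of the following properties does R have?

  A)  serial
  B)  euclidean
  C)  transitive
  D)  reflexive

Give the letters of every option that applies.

(A) serial: every world has an R-successor.
(B) not euclidean: s R t and s R v but not t R v.
(C) not transitive: s R v and v R u but not s R u.
(D) reflexive: each world relates to itself.

A, D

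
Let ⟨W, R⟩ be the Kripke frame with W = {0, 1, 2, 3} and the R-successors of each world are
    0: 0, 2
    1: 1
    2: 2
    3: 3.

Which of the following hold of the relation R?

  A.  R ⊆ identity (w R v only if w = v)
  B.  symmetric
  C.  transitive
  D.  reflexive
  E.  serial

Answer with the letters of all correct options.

(A) not ⊆ identity: 0 R 2 with 0 ≠ 2.
(B) not symmetric: 0 R 2 but not 2 R 0.
(C) transitive: R is closed under composition.
(D) reflexive: each world relates to itself.
(E) serial: every world has an R-successor.

C, D, E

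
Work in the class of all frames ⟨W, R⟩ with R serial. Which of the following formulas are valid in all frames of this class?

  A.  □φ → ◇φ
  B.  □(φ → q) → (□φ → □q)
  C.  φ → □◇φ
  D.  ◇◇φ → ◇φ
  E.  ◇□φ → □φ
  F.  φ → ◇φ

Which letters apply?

(A) □φ → ◇φ is axiom D, which corresponds to seriality. Every such R is serial — valid.
(B) this is just K, valid on every normal frame.
(C) axiom B: valid iff R is symmetric. Such an R need not be symmetric — not valid.
(D) ◇◇φ → ◇φ (the dual of axiom 4) characterises the transitive frames. Such an R need not be transitive — not valid.
(E) ◇□φ → □φ is the dual of axiom 5; it is valid on a frame exactly when R is euclidean. Such an R need not be euclidean, so not valid.
(F) φ → ◇φ is the dual of axiom T; it is valid on a frame exactly when R is reflexive. Such an R need not be reflexive, so not valid.

A, B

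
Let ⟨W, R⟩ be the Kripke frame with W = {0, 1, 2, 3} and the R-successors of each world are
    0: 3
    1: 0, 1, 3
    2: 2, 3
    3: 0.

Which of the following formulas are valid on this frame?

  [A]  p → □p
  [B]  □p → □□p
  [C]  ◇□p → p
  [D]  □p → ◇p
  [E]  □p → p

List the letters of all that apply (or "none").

D

R is not reflexive: not 0 R 0.
R is not symmetric: 1 R 0 but not 0 R 1.
R is not transitive: 0 R 3 and 3 R 0 but not 0 R 0.
R is serial: every world has an R-successor.
R is not a subset of the identity: 0 R 3 with 0 ≠ 3.
(A) p → □p is equivalent to ◇p→p; it holds exactly when R ⊆ identity. Here R ⊄ identity — not valid.
(B) axiom 4: valid iff R is transitive. R is not transitive — not valid.
(C) ◇□p → p is the dual of axiom B, which corresponds to symmetry. R is not symmetric — not valid.
(D) □p → ◇p is axiom D; it is valid on a frame exactly when R is serial. R is serial, so valid.
(E) □p → p (axiom T) characterises the reflexive frames. R is not reflexive — not valid.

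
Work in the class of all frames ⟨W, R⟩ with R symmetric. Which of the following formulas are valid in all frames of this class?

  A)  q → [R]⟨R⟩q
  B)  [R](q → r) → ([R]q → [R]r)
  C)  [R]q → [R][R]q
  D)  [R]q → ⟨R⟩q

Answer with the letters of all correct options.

(A) q → [R]⟨R⟩q is axiom B, which corresponds to symmetry. Every such R is symmetric — valid.
(B) [R](q → r) → ([R]q → [R]r) is the K axiom; it holds on all frames — valid.
(C) [R]q → [R][R]q (axiom 4) characterises the transitive frames. Such an R need not be transitive — not valid.
(D) axiom D: valid iff R is serial. Such an R need not be serial — not valid.

A, B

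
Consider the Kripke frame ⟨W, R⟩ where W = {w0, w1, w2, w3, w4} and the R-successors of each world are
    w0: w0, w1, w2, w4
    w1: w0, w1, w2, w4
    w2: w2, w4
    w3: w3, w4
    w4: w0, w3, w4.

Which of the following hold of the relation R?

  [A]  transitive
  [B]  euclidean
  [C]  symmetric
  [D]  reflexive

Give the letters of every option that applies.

(A) not transitive: w0 R w4 and w4 R w3 but not w0 R w3.
(B) not euclidean: w0 R w2 and w0 R w0 but not w2 R w0.
(C) not symmetric: w0 R w2 but not w2 R w0.
(D) reflexive: each world relates to itself.

D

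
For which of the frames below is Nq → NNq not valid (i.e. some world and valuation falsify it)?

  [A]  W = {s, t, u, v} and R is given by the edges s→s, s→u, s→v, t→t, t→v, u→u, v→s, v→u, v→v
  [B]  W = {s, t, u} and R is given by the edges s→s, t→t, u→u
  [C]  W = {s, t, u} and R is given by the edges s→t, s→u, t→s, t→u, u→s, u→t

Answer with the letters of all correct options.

The schema Nq → NNq is axiom 4; it is valid on a frame iff R is transitive.
(A) R is not transitive (t R v and v R s but not t R s), so the schema fails here.
(B) R is transitive (R is closed under composition), so the schema is valid here.
(C) R is not transitive (s R t and t R s but not s R s), so the schema fails here.

A, C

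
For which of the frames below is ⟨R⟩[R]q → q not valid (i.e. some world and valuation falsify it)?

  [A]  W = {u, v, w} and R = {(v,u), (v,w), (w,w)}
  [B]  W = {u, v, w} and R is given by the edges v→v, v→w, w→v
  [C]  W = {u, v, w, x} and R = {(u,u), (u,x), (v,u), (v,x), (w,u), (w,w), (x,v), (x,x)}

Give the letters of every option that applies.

A, C

The schema ⟨R⟩[R]q → q is the dual of axiom B; it is valid on a frame iff R is symmetric.
(A) R is not symmetric (v R u but not u R v), so the schema fails here.
(B) R is symmetric (every R-edge is matched by its reverse), so the schema is valid here.
(C) R is not symmetric (u R x but not x R u), so the schema fails here.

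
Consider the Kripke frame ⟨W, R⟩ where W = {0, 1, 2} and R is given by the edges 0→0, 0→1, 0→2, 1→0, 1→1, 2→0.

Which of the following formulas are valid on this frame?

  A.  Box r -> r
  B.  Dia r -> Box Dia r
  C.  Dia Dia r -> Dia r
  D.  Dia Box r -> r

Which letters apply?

D

R is not reflexive: not 2 R 2.
R is symmetric: every R-edge is matched by its reverse.
R is not transitive: 1 R 0 and 0 R 2 but not 1 R 2.
R is not euclidean: 0 R 1 and 0 R 2 but not 1 R 2.
(A) Box r -> r is axiom T, which corresponds to reflexivity. R is not reflexive — not valid.
(B) Dia r -> Box Dia r (axiom 5) characterises the euclidean frames. R is not euclidean — not valid.
(C) the dual of axiom 4: valid iff R is transitive. R is not transitive — not valid.
(D) the dual of axiom B: valid iff R is symmetric. R is symmetric — valid.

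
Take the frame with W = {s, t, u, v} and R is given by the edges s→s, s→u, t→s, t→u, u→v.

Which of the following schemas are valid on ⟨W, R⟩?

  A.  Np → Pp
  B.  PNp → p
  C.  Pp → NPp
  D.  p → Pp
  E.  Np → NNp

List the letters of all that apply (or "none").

R is not reflexive: not t R t.
R is not symmetric: s R u but not u R s.
R is not transitive: s R u and u R v but not s R v.
R is not euclidean: s R u and s R s but not u R s.
R is not serial: v has no R-successor.
(A) Np → Pp is axiom D, which corresponds to seriality. R is not serial — not valid.
(B) PNp → p (the dual of axiom B) characterises the symmetric frames. R is not symmetric — not valid.
(C) axiom 5: valid iff R is euclidean. R is not euclidean — not valid.
(D) p → Pp (the dual of axiom T) characterises the reflexive frames. R is not reflexive — not valid.
(E) Np → NNp is axiom 4; it is valid on a frame exactly when R is transitive. R is not transitive, so not valid.

none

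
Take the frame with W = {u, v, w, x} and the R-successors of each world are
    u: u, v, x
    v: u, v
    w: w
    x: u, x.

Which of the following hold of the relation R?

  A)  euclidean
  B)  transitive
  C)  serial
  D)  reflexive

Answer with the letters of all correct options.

C, D

(A) not euclidean: u R v and u R x but not v R x.
(B) not transitive: v R u and u R x but not v R x.
(C) serial: every world has an R-successor.
(D) reflexive: each world relates to itself.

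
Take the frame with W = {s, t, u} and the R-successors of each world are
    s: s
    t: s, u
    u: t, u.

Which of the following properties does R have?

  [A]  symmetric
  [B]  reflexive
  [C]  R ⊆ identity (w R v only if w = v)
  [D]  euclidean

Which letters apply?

none

(A) not symmetric: t R s but not s R t.
(B) not reflexive: not t R t.
(C) not ⊆ identity: t R s with t ≠ s.
(D) not euclidean: t R s and t R u but not s R u.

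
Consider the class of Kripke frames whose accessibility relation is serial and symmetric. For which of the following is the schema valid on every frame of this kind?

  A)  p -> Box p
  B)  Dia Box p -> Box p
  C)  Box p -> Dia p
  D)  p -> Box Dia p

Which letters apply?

(A) p -> Box p is valid only on frames where every R-edge is a self-loop. Such an R need not be a subset of the identity — not valid.
(B) Dia Box p -> Box p is the dual of axiom 5; it is valid on a frame exactly when R is euclidean. Such an R need not be euclidean, so not valid.
(C) axiom D: valid iff R is serial. Every such R is serial — valid.
(D) p -> Box Dia p is axiom B; it is valid on a frame exactly when R is symmetric. Every such R is symmetric, so valid.

C, D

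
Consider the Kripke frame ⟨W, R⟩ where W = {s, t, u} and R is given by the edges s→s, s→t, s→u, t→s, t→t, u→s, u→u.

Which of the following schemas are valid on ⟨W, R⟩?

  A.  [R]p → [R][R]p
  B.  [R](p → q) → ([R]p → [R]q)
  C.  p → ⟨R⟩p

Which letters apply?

R is reflexive: each world relates to itself.
R is not transitive: t R s and s R u but not t R u.
(A) [R]p → [R][R]p (axiom 4) characterises the transitive frames. R is not transitive — not valid.
(B) [R](p → q) → ([R]p → [R]q) is the K axiom; it holds on all frames — valid.
(C) p → ⟨R⟩p is the dual of axiom T, which corresponds to reflexivity. R is reflexive — valid.

B, C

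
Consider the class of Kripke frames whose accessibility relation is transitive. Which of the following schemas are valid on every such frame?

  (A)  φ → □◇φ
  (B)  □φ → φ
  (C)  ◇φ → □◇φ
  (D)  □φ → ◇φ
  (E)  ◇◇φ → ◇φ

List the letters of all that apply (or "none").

E

(A) φ → □◇φ is axiom B, which corresponds to symmetry. Such an R need not be symmetric — not valid.
(B) □φ → φ is axiom T; it is valid on a frame exactly when R is reflexive. Such an R need not be reflexive, so not valid.
(C) axiom 5: valid iff R is euclidean. Such an R need not be euclidean — not valid.
(D) □φ → ◇φ is axiom D, which corresponds to seriality. Such an R need not be serial — not valid.
(E) ◇◇φ → ◇φ is the dual of axiom 4; it is valid on a frame exactly when R is transitive. Every such R is transitive, so valid.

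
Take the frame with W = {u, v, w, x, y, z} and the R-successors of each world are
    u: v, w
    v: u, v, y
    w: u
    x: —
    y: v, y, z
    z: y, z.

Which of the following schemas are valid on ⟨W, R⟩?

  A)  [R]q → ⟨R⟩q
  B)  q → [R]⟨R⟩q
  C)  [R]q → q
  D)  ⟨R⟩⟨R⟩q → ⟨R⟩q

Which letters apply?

R is not reflexive: not u R u.
R is symmetric: every R-edge is matched by its reverse.
R is not transitive: u R v and v R u but not u R u.
R is not serial: x has no R-successor.
(A) [R]q → ⟨R⟩q (axiom D) characterises the serial frames. R is not serial — not valid.
(B) q → [R]⟨R⟩q is axiom B, which corresponds to symmetry. R is symmetric — valid.
(C) [R]q → q (axiom T) characterises the reflexive frames. R is not reflexive — not valid.
(D) ⟨R⟩⟨R⟩q → ⟨R⟩q (the dual of axiom 4) characterises the transitive frames. R is not transitive — not valid.

B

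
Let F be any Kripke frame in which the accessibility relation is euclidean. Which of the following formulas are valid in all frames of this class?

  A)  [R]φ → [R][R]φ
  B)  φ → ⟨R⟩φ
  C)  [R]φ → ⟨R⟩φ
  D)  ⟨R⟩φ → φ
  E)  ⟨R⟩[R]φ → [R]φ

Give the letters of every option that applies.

(A) axiom 4: valid iff R is transitive. Such an R need not be transitive — not valid.
(B) the dual of axiom T: valid iff R is reflexive. Such an R need not be reflexive — not valid.
(C) [R]φ → ⟨R⟩φ is axiom D; it is valid on a frame exactly when R is serial. Such an R need not be serial, so not valid.
(D) ⟨R⟩φ → φ is valid only on frames where every R-edge is a self-loop. Such an R need not be a subset of the identity — not valid.
(E) ⟨R⟩[R]φ → [R]φ is the dual of axiom 5, which corresponds to the euclidean property. Every such R is euclidean — valid.

E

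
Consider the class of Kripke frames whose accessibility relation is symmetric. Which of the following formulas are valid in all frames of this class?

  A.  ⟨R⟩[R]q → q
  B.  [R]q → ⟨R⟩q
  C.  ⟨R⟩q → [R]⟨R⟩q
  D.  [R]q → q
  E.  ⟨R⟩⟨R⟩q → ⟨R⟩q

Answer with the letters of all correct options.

(A) ⟨R⟩[R]q → q is the dual of axiom B; it is valid on a frame exactly when R is symmetric. Every such R is symmetric, so valid.
(B) [R]q → ⟨R⟩q is axiom D, which corresponds to seriality. Such an R need not be serial — not valid.
(C) ⟨R⟩q → [R]⟨R⟩q is axiom 5, which corresponds to the euclidean property. Such an R need not be euclidean — not valid.
(D) axiom T: valid iff R is reflexive. Such an R need not be reflexive — not valid.
(E) ⟨R⟩⟨R⟩q → ⟨R⟩q (the dual of axiom 4) characterises the transitive frames. Such an R need not be transitive — not valid.

A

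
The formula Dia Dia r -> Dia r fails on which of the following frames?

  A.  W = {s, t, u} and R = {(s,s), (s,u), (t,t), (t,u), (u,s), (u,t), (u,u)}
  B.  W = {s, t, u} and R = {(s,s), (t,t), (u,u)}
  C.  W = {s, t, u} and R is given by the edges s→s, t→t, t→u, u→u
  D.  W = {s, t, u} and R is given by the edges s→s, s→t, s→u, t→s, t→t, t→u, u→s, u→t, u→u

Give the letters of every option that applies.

The schema Dia Dia r -> Dia r is the dual of axiom 4; it is valid on a frame iff R is transitive.
(A) R is not transitive (s R u and u R t but not s R t), so the schema fails here.
(B) R is transitive (R is closed under composition), so the schema is valid here.
(C) R is transitive (R is closed under composition), so the schema is valid here.
(D) R is transitive (R is closed under composition), so the schema is valid here.

A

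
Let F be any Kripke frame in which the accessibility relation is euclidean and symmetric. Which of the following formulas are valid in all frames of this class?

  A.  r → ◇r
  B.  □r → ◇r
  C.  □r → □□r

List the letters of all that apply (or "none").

A symmetric euclidean relation is transitive (uRv and vRw give vRu by symmetry, then uRw by the euclidean condition, applied at v).
(A) the dual of axiom T: valid iff R is reflexive. Such an R need not be reflexive — not valid.
(B) □r → ◇r is axiom D; it is valid on a frame exactly when R is serial. Such an R need not be serial, so not valid.
(C) □r → □□r is axiom 4; it is valid on a frame exactly when R is transitive. Every such R is transitive, so valid.

C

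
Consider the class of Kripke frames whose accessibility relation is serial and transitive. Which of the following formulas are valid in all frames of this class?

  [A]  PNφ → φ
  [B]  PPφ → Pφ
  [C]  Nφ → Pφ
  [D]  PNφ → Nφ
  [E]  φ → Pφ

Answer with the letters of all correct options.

(A) PNφ → φ (the dual of axiom B) characterises the symmetric frames. Such an R need not be symmetric — not valid.
(B) PPφ → Pφ is the dual of axiom 4; it is valid on a frame exactly when R is transitive. Every such R is transitive, so valid.
(C) Nφ → Pφ is axiom D; it is valid on a frame exactly when R is serial. Every such R is serial, so valid.
(D) the dual of axiom 5: valid iff R is euclidean. Such an R need not be euclidean — not valid.
(E) the dual of axiom T: valid iff R is reflexive. Such an R need not be reflexive — not valid.

B, C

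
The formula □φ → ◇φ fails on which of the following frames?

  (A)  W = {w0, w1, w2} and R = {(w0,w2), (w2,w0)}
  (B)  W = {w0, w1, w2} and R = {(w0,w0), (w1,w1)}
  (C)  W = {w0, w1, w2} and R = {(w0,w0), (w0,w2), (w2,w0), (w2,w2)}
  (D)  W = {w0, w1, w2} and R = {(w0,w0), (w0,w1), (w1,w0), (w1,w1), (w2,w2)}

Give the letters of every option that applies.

A, B, C

The schema □φ → ◇φ is axiom D; it is valid on a frame iff R is serial.
(A) R is not serial (w1 has no R-successor), so the schema fails here.
(B) R is not serial (w2 has no R-successor), so the schema fails here.
(C) R is not serial (w1 has no R-successor), so the schema fails here.
(D) R is serial (every world has an R-successor), so the schema is valid here.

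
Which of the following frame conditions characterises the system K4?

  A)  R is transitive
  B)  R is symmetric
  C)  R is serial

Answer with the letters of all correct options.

(A) K4 is sound and complete for exactly this class.
(B) this class determines KB, not K4.
(C) this class determines D, not K4.

A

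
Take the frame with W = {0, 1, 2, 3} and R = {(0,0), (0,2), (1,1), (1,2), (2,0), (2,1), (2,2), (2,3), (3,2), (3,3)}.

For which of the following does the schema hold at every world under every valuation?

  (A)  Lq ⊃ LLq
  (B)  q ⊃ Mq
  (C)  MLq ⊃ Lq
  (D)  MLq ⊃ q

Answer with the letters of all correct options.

B, D

R is reflexive: each world relates to itself.
R is symmetric: every R-edge is matched by its reverse.
R is not transitive: 0 R 2 and 2 R 1 but not 0 R 1.
R is not euclidean: 2 R 0 and 2 R 1 but not 0 R 1.
(A) Lq ⊃ LLq is axiom 4, which corresponds to transitivity. R is not transitive — not valid.
(B) q ⊃ Mq is the dual of axiom T; it is valid on a frame exactly when R is reflexive. R is reflexive, so valid.
(C) MLq ⊃ Lq (the dual of axiom 5) characterises the euclidean frames. R is not euclidean — not valid.
(D) MLq ⊃ q (the dual of axiom B) characterises the symmetric frames. R is symmetric — valid.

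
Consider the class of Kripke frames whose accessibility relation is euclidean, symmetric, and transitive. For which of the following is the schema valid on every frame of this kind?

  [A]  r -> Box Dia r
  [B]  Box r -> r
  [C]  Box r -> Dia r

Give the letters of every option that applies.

A

(A) r -> Box Dia r (axiom B) characterises the symmetric frames. Every such R is symmetric — valid.
(B) axiom T: valid iff R is reflexive. Such an R need not be reflexive — not valid.
(C) axiom D: valid iff R is serial. Such an R need not be serial — not valid.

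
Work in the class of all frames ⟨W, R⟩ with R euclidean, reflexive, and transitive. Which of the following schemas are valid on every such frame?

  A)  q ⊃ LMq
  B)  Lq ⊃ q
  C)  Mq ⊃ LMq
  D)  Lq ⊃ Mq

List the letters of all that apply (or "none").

A, B, C, D

A relation that is euclidean, reflexive, and transitive is also serial and symmetric.
(A) q ⊃ LMq is axiom B; it is valid on a frame exactly when R is symmetric. Every such R is symmetric, so valid.
(B) axiom T: valid iff R is reflexive. Every such R is reflexive — valid.
(C) Mq ⊃ LMq is axiom 5; it is valid on a frame exactly when R is euclidean. Every such R is euclidean, so valid.
(D) Lq ⊃ Mq (axiom D) characterises the serial frames. Every such R is serial — valid.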